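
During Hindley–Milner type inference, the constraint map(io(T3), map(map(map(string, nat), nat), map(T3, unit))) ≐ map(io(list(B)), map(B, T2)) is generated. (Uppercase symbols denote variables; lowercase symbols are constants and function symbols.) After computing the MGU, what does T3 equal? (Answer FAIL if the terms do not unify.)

list(map(map(string, nat), nat))

Decompose map/2: io(T3) ≐ io(list(B)),  map(map(map(string, nat), nat), map(T3, unit)) ≐ map(B, T2).
Decompose io/1: T3 ≐ list(B).
Bind T3 := list(B); substituting into the remaining equation gives: map(map(map(string, nat), nat), map(list(B), unit)) ≐ map(B, T2).
Decompose map/2: map(map(string, nat), nat) ≐ B,  map(list(B), unit) ≐ T2.
Bind B := map(map(string, nat), nat); substituting into the remaining equation gives: map(list(map(map(string, nat), nat)), unit) ≐ T2. Substituting into the earlier binding gives T3 := list(map(map(string, nat), nat)).
Bind T2 := map(list(map(map(string, nat), nat)), unit).
MGU = { T3 ↦ list(map(map(string, nat), nat)), B ↦ map(map(string, nat), nat), T2 ↦ map(list(map(map(string, nat), nat)), unit) }, so T3 ↦ list(map(map(string, nat), nat)).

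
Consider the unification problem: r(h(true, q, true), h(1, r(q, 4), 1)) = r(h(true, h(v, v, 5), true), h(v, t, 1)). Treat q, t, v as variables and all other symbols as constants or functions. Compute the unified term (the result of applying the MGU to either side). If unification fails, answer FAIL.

Decompose r/2: h(true, q, true) = h(true, h(v, v, 5), true),  h(1, r(q, 4), 1) = h(v, t, 1).
Decompose h/3: true = true,  q = h(v, v, 5),  true = true.
Delete trivial equation true = true.
Bind q := h(v, v, 5); substituting into the one remaining equation that mentions q gives: h(1, r(h(v, v, 5), 4), 1) = h(v, t, 1).
Delete trivial equation true = true.
Decompose h/3: 1 = v,  r(h(v, v, 5), 4) = t,  1 = 1.
Bind v := 1; substituting into the one remaining equation that mentions v gives: r(h(1, 1, 5), 4) = t. Substituting into the earlier binding gives q := h(1, 1, 5).
Bind t := r(h(1, 1, 5), 4); no other remaining equation mentions t.
Delete trivial equation 1 = 1.
Applying the MGU to either side gives r(h(true, h(1, 1, 5), true), h(1, r(h(1, 1, 5), 4), 1)).

r(h(true, h(1, 1, 5), true), h(1, r(h(1, 1, 5), 4), 1))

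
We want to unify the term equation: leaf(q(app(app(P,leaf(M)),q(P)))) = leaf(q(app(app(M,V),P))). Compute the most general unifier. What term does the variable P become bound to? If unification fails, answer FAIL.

Decompose leaf/1: q(app(app(P,leaf(M)),q(P))) = q(app(app(M,V),P)).
Decompose q/1: app(app(P,leaf(M)),q(P)) = app(app(M,V),P).
Decompose app/2: app(P,leaf(M)) = app(M,V),  q(P) = P.
Decompose app/2: P = M,  leaf(M) = V.
Bind P := M; substituting into the one remaining equation that mentions P gives: q(M) = M.
Bind V := leaf(M); no other remaining equation mentions V.
Occurs check fails: M occurs in q(M); the equation M = q(M) has no finite solution.

FAIL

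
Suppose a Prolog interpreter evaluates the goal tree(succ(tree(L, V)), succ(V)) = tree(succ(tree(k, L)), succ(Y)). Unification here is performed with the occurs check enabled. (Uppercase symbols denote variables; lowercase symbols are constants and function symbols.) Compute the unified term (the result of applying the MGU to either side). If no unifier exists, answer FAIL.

Decompose tree/2: succ(tree(L, V)) = succ(tree(k, L)),  succ(V) = succ(Y).
Decompose succ/1: tree(L, V) = tree(k, L).
Decompose tree/2: L = k,  V = L.
Bind L := k; substituting into the one remaining equation that mentions L gives: V = k.
Bind V := k; substituting into the remaining equation gives: succ(k) = succ(Y).
Decompose succ/1: k = Y.
Bind Y := k.
Applying the MGU to either side gives tree(succ(tree(k, k)), succ(k)).

tree(succ(tree(k, k)), succ(k))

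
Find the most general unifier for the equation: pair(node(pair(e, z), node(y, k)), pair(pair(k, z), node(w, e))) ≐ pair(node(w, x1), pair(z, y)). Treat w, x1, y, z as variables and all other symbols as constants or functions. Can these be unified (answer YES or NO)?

NO

Decompose pair/2: node(pair(e, z), node(y, k)) ≐ node(w, x1),  pair(pair(k, z), node(w, e)) ≐ pair(z, y).
Decompose node/2: pair(e, z) ≐ w,  node(y, k) ≐ x1.
Bind w := pair(e, z); substituting into the one remaining equation that mentions w gives: pair(pair(k, z), node(pair(e, z), e)) ≐ pair(z, y).
Bind x1 := node(y, k); no other remaining equation mentions x1.
Decompose pair/2: pair(k, z) ≐ z,  node(pair(e, z), e) ≐ y.
Occurs check fails: z occurs in pair(k, z); the equation z ≐ pair(k, z) has no finite solution.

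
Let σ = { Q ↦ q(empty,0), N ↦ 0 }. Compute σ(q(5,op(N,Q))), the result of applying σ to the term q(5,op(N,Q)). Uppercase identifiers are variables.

q(5,op(0,q(empty,0)))

Replace each occurrence of Q with q(empty,0).
Replace each occurrence of N with 0.
Result: q(5,op(0,q(empty,0))).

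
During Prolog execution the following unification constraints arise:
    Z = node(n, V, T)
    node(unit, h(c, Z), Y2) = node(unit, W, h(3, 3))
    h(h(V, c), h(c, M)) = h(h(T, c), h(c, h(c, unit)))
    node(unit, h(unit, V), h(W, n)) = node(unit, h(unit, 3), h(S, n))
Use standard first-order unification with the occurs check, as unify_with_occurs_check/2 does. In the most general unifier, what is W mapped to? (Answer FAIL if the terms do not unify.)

Bind Z := node(n, V, T); substituting into the one remaining equation that mentions Z gives: node(unit, h(c, node(n, V, T)), Y2) = node(unit, W, h(3, 3)).
Decompose node/3: unit = unit,  h(c, node(n, V, T)) = W,  Y2 = h(3, 3).
Delete trivial equation unit = unit.
Bind W := h(c, node(n, V, T)); substituting into the one remaining equation that mentions W gives: node(unit, h(unit, V), h(h(c, node(n, V, T)), n)) = node(unit, h(unit, 3), h(S, n)).
Bind Y2 := h(3, 3); no other remaining equation mentions Y2.
Decompose h/2: h(V, c) = h(T, c),  h(c, M) = h(c, h(c, unit)).
Decompose h/2: V = T,  c = c.
Bind V := T; substituting into the one remaining equation that mentions V gives: node(unit, h(unit, T), h(h(c, node(n, T, T)), n)) = node(unit, h(unit, 3), h(S, n)). Substituting into the earlier bindings gives Z := node(n, T, T), W := h(c, node(n, T, T)).
Delete trivial equation c = c.
Decompose h/2: c = c,  M = h(c, unit).
Delete trivial equation c = c.
Bind M := h(c, unit); no other remaining equation mentions M.
Decompose node/3: unit = unit,  h(unit, T) = h(unit, 3),  h(h(c, node(n, T, T)), n) = h(S, n).
Delete trivial equation unit = unit.
Decompose h/2: unit = unit,  T = 3.
Delete trivial equation unit = unit.
Bind T := 3; substituting into the remaining equation gives: h(h(c, node(n, 3, 3)), n) = h(S, n). Substituting into the earlier bindings gives Z := node(n, 3, 3), W := h(c, node(n, 3, 3)), V := 3.
Decompose h/2: h(c, node(n, 3, 3)) = S,  n = n.
Bind S := h(c, node(n, 3, 3)); no other remaining equation mentions S.
Delete trivial equation n = n.
MGU = { Z -> node(n, 3, 3), W -> h(c, node(n, 3, 3)), Y2 -> h(3, 3), V -> 3, M -> h(c, unit), T -> 3, S -> h(c, node(n, 3, 3)) }, so W -> h(c, node(n, 3, 3)).

h(c, node(n, 3, 3))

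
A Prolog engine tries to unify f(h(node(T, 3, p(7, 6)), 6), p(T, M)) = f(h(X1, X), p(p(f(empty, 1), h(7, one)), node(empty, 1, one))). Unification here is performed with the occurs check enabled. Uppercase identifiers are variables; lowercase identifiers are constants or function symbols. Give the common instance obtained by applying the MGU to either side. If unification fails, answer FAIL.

f(h(node(p(f(empty, 1), h(7, one)), 3, p(7, 6)), 6), p(p(f(empty, 1), h(7, one)), node(empty, 1, one)))

Decompose f/2: h(node(T, 3, p(7, 6)), 6) = h(X1, X),  p(T, M) = p(p(f(empty, 1), h(7, one)), node(empty, 1, one)).
Decompose h/2: node(T, 3, p(7, 6)) = X1,  6 = X.
Bind X1 := node(T, 3, p(7, 6)); no other remaining equation mentions X1.
Bind X := 6; no other remaining equation mentions X.
Decompose p/2: T = p(f(empty, 1), h(7, one)),  M = node(empty, 1, one).
Bind T := p(f(empty, 1), h(7, one)); no other remaining equation mentions T. Substituting into the earlier binding gives X1 := node(p(f(empty, 1), h(7, one)), 3, p(7, 6)).
Bind M := node(empty, 1, one).
Applying the MGU to either side gives f(h(node(p(f(empty, 1), h(7, one)), 3, p(7, 6)), 6), p(p(f(empty, 1), h(7, one)), node(empty, 1, one))).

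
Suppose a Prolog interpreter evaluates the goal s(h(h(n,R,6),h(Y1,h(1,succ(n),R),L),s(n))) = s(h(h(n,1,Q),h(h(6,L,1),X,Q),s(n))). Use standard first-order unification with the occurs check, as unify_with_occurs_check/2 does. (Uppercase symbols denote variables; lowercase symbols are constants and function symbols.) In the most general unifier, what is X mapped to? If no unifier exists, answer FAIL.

Decompose s/1: h(h(n,R,6),h(Y1,h(1,succ(n),R),L),s(n)) = h(h(n,1,Q),h(h(6,L,1),X,Q),s(n)).
Decompose h/3: h(n,R,6) = h(n,1,Q),  h(Y1,h(1,succ(n),R),L) = h(h(6,L,1),X,Q),  s(n) = s(n).
Decompose h/3: n = n,  R = 1,  6 = Q.
Delete trivial equation n = n.
Bind R := 1; substituting into the one remaining equation that mentions R gives: h(Y1,h(1,succ(n),1),L) = h(h(6,L,1),X,Q).
Bind Q := 6; substituting into the one remaining equation that mentions Q gives: h(Y1,h(1,succ(n),1),L) = h(h(6,L,1),X,6).
Decompose h/3: Y1 = h(6,L,1),  h(1,succ(n),1) = X,  L = 6.
Bind Y1 := h(6,L,1); no other remaining equation mentions Y1.
Bind X := h(1,succ(n),1); no other remaining equation mentions X.
Bind L := 6; no other remaining equation mentions L. Substituting into the earlier binding gives Y1 := h(6,6,1).
Delete trivial equation s(n) = s(n).
MGU = { R -> 1, Q -> 6, Y1 -> h(6,6,1), X -> h(1,succ(n),1), L -> 6 }, so X -> h(1,succ(n),1).

h(1,succ(n),1)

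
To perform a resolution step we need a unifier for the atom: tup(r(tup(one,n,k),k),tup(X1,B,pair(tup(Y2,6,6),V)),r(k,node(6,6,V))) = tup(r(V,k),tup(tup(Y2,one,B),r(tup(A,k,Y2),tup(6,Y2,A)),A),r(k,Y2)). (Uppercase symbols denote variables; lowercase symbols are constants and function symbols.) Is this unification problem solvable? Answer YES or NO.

Decompose tup/3: r(tup(one,n,k),k) = r(V,k),  tup(X1,B,pair(tup(Y2,6,6),V)) = tup(tup(Y2,one,B),r(tup(A,k,Y2),tup(6,Y2,A)),A),  r(k,node(6,6,V)) = r(k,Y2).
Decompose r/2: tup(one,n,k) = V,  k = k.
Bind V := tup(one,n,k); substituting into the 2 remaining equations that mention V gives: tup(X1,B,pair(tup(Y2,6,6),tup(one,n,k))) = tup(tup(Y2,one,B),r(tup(A,k,Y2),tup(6,Y2,A)),A),  r(k,node(6,6,tup(one,n,k))) = r(k,Y2).
Delete trivial equation k = k.
Decompose tup/3: X1 = tup(Y2,one,B),  B = r(tup(A,k,Y2),tup(6,Y2,A)),  pair(tup(Y2,6,6),tup(one,n,k)) = A.
Bind X1 := tup(Y2,one,B); no other remaining equation mentions X1.
Bind B := r(tup(A,k,Y2),tup(6,Y2,A)); no other remaining equation mentions B. Substituting into the earlier binding gives X1 := tup(Y2,one,r(tup(A,k,Y2),tup(6,Y2,A))).
Bind A := pair(tup(Y2,6,6),tup(one,n,k)); no other remaining equation mentions A. Substituting into the earlier bindings gives X1 := tup(Y2,one,r(tup(pair(tup(Y2,6,6),tup(one,n,k)),k,Y2),tup(6,Y2,pair(tup(Y2,6,6),tup(one,n,k))))), B := r(tup(pair(tup(Y2,6,6),tup(one,n,k)),k,Y2),tup(6,Y2,pair(tup(Y2,6,6),tup(one,n,k)))).
Decompose r/2: k = k,  node(6,6,tup(one,n,k)) = Y2.
Delete trivial equation k = k.
Bind Y2 := node(6,6,tup(one,n,k)). Substituting into the earlier bindings gives X1 := tup(node(6,6,tup(one,n,k)),one,r(tup(pair(tup(node(6,6,tup(one,n,k)),6,6),tup(one,n,k)),k,node(6,6,tup(one,n,k))),tup(6,node(6,6,tup(one,n,k)),pair(tup(node(6,6,tup(one,n,k)),6,6),tup(one,n,k))))), B := r(tup(pair(tup(node(6,6,tup(one,n,k)),6,6),tup(one,n,k)),k,node(6,6,tup(one,n,k))),tup(6,node(6,6,tup(one,n,k)),pair(tup(node(6,6,tup(one,n,k)),6,6),tup(one,n,k)))), A := pair(tup(node(6,6,tup(one,n,k)),6,6),tup(one,n,k)).
No equations remain and no clash or occurs-check failure arose, so a unifier exists.

YES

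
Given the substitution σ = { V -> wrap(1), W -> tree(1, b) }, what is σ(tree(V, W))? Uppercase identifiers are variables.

tree(wrap(1), tree(1, b))

Replace each occurrence of V with wrap(1).
Replace each occurrence of W with tree(1, b).
Result: tree(wrap(1), tree(1, b)).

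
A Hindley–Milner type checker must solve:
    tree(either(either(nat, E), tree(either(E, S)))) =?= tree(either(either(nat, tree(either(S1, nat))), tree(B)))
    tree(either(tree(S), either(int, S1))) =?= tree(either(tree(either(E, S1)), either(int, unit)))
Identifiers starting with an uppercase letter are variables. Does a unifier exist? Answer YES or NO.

YES

Decompose tree/1: either(either(nat, E), tree(either(E, S))) =?= either(either(nat, tree(either(S1, nat))), tree(B)).
Decompose either/2: either(nat, E) =?= either(nat, tree(either(S1, nat))),  tree(either(E, S)) =?= tree(B).
Decompose either/2: nat =?= nat,  E =?= tree(either(S1, nat)).
Delete trivial equation nat =?= nat.
Bind E := tree(either(S1, nat)); substituting into the remaining equations gives: tree(either(tree(either(S1, nat)), S)) =?= tree(B),  tree(either(tree(S), either(int, S1))) =?= tree(either(tree(either(tree(either(S1, nat)), S1)), either(int, unit))).
Decompose tree/1: either(tree(either(S1, nat)), S) =?= B.
Bind B := either(tree(either(S1, nat)), S); no other remaining equation mentions B.
Decompose tree/1: either(tree(S), either(int, S1)) =?= either(tree(either(tree(either(S1, nat)), S1)), either(int, unit)).
Decompose either/2: tree(S) =?= tree(either(tree(either(S1, nat)), S1)),  either(int, S1) =?= either(int, unit).
Decompose tree/1: S =?= either(tree(either(S1, nat)), S1).
Bind S := either(tree(either(S1, nat)), S1); no other remaining equation mentions S. Substituting into the earlier binding gives B := either(tree(either(S1, nat)), either(tree(either(S1, nat)), S1)).
Decompose either/2: int =?= int,  S1 =?= unit.
Delete trivial equation int =?= int.
Bind S1 := unit. Substituting into the earlier bindings gives E := tree(either(unit, nat)), B := either(tree(either(unit, nat)), either(tree(either(unit, nat)), unit)), S := either(tree(either(unit, nat)), unit).
No equations remain and no clash or occurs-check failure arose, so a unifier exists.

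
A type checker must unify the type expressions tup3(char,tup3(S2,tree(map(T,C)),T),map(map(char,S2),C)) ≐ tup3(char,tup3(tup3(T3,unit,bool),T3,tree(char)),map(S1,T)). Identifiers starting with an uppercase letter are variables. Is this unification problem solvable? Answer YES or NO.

YES

Decompose tup3/3: char ≐ char,  tup3(S2,tree(map(T,C)),T) ≐ tup3(tup3(T3,unit,bool),T3,tree(char)),  map(map(char,S2),C) ≐ map(S1,T).
Delete trivial equation char ≐ char.
Decompose tup3/3: S2 ≐ tup3(T3,unit,bool),  tree(map(T,C)) ≐ T3,  T ≐ tree(char).
Bind S2 := tup3(T3,unit,bool); substituting into the one remaining equation that mentions S2 gives: map(map(char,tup3(T3,unit,bool)),C) ≐ map(S1,T).
Bind T3 := tree(map(T,C)); substituting into the one remaining equation that mentions T3 gives: map(map(char,tup3(tree(map(T,C)),unit,bool)),C) ≐ map(S1,T). Substituting into the earlier binding gives S2 := tup3(tree(map(T,C)),unit,bool).
Bind T := tree(char); substituting into the remaining equation gives: map(map(char,tup3(tree(map(tree(char),C)),unit,bool)),C) ≐ map(S1,tree(char)). Substituting into the earlier bindings gives S2 := tup3(tree(map(tree(char),C)),unit,bool), T3 := tree(map(tree(char),C)).
Decompose map/2: map(char,tup3(tree(map(tree(char),C)),unit,bool)) ≐ S1,  C ≐ tree(char).
Bind S1 := map(char,tup3(tree(map(tree(char),C)),unit,bool)); no other remaining equation mentions S1.
Bind C := tree(char). Substituting into the earlier bindings gives S2 := tup3(tree(map(tree(char),tree(char))),unit,bool), T3 := tree(map(tree(char),tree(char))), S1 := map(char,tup3(tree(map(tree(char),tree(char))),unit,bool)).
No equations remain and no clash or occurs-check failure arose, so a unifier exists.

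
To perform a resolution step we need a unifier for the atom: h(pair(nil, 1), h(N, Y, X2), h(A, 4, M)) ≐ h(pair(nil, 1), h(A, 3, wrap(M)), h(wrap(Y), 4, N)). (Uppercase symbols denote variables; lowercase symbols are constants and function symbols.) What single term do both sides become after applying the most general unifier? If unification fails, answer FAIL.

Decompose h/3: pair(nil, 1) ≐ pair(nil, 1),  h(N, Y, X2) ≐ h(A, 3, wrap(M)),  h(A, 4, M) ≐ h(wrap(Y), 4, N).
Delete trivial equation pair(nil, 1) ≐ pair(nil, 1).
Decompose h/3: N ≐ A,  Y ≐ 3,  X2 ≐ wrap(M).
Bind N := A; substituting into the one remaining equation that mentions N gives: h(A, 4, M) ≐ h(wrap(Y), 4, A).
Bind Y := 3; substituting into the one remaining equation that mentions Y gives: h(A, 4, M) ≐ h(wrap(3), 4, A).
Bind X2 := wrap(M); no other remaining equation mentions X2.
Decompose h/3: A ≐ wrap(3),  4 ≐ 4,  M ≐ A.
Bind A := wrap(3); substituting into the one remaining equation that mentions A gives: M ≐ wrap(3). Substituting into the earlier binding gives N := wrap(3).
Delete trivial equation 4 ≐ 4.
Bind M := wrap(3). Substituting into the earlier binding gives X2 := wrap(wrap(3)).
Applying the MGU to either side gives h(pair(nil, 1), h(wrap(3), 3, wrap(wrap(3))), h(wrap(3), 4, wrap(3))).

h(pair(nil, 1), h(wrap(3), 3, wrap(wrap(3))), h(wrap(3), 4, wrap(3)))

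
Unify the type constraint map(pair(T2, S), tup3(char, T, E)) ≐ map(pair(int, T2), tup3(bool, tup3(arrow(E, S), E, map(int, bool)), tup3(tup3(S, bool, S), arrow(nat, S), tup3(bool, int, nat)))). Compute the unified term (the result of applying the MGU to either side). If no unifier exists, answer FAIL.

Decompose map/2: pair(T2, S) ≐ pair(int, T2),  tup3(char, T, E) ≐ tup3(bool, tup3(arrow(E, S), E, map(int, bool)), tup3(tup3(S, bool, S), arrow(nat, S), tup3(bool, int, nat))).
Decompose pair/2: T2 ≐ int,  S ≐ T2.
Bind T2 := int; substituting into the one remaining equation that mentions T2 gives: S ≐ int.
Bind S := int; substituting into the remaining equation gives: tup3(char, T, E) ≐ tup3(bool, tup3(arrow(E, int), E, map(int, bool)), tup3(tup3(int, bool, int), arrow(nat, int), tup3(bool, int, nat))).
Decompose tup3/3: char ≐ bool,  T ≐ tup3(arrow(E, int), E, map(int, bool)),  E ≐ tup3(tup3(int, bool, int), arrow(nat, int), tup3(bool, int, nat)).
Clash: constants char and bool differ; no unifier exists.

FAIL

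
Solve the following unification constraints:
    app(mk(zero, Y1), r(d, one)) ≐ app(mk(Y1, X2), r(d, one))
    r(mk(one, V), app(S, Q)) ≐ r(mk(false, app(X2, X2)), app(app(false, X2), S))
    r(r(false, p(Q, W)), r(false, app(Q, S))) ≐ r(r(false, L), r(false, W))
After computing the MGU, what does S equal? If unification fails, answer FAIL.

Decompose app/2: mk(zero, Y1) ≐ mk(Y1, X2),  r(d, one) ≐ r(d, one).
Decompose mk/2: zero ≐ Y1,  Y1 ≐ X2.
Bind Y1 := zero; substituting into the one remaining equation that mentions Y1 gives: zero ≐ X2.
Bind X2 := zero; substituting into the one remaining equation that mentions X2 gives: r(mk(one, V), app(S, Q)) ≐ r(mk(false, app(zero, zero)), app(app(false, zero), S)).
Delete trivial equation r(d, one) ≐ r(d, one).
Decompose r/2: mk(one, V) ≐ mk(false, app(zero, zero)),  app(S, Q) ≐ app(app(false, zero), S).
Decompose mk/2: one ≐ false,  V ≐ app(zero, zero).
Clash: constants one and false differ; no unifier exists.

FAIL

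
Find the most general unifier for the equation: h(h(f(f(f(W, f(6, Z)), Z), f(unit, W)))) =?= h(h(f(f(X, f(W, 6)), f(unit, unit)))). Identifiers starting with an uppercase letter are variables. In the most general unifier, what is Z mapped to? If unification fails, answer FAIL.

Decompose h/1: h(f(f(f(W, f(6, Z)), Z), f(unit, W))) =?= h(f(f(X, f(W, 6)), f(unit, unit))).
Decompose h/1: f(f(f(W, f(6, Z)), Z), f(unit, W)) =?= f(f(X, f(W, 6)), f(unit, unit)).
Decompose f/2: f(f(W, f(6, Z)), Z) =?= f(X, f(W, 6)),  f(unit, W) =?= f(unit, unit).
Decompose f/2: f(W, f(6, Z)) =?= X,  Z =?= f(W, 6).
Bind X := f(W, f(6, Z)); no other remaining equation mentions X.
Bind Z := f(W, 6); no other remaining equation mentions Z. Substituting into the earlier binding gives X := f(W, f(6, f(W, 6))).
Decompose f/2: unit =?= unit,  W =?= unit.
Delete trivial equation unit =?= unit.
Bind W := unit. Substituting into the earlier bindings gives X := f(unit, f(6, f(unit, 6))), Z := f(unit, 6).
MGU = { X := f(unit, f(6, f(unit, 6))), Z := f(unit, 6), W := unit }, so Z := f(unit, 6).

f(unit, 6)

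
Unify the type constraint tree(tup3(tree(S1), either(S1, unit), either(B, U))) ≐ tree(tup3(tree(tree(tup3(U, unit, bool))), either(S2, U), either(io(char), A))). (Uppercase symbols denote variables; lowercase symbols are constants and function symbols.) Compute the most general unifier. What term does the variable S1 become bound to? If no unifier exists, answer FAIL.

Decompose tree/1: tup3(tree(S1), either(S1, unit), either(B, U)) ≐ tup3(tree(tree(tup3(U, unit, bool))), either(S2, U), either(io(char), A)).
Decompose tup3/3: tree(S1) ≐ tree(tree(tup3(U, unit, bool))),  either(S1, unit) ≐ either(S2, U),  either(B, U) ≐ either(io(char), A).
Decompose tree/1: S1 ≐ tree(tup3(U, unit, bool)).
Bind S1 := tree(tup3(U, unit, bool)); substituting into the one remaining equation that mentions S1 gives: either(tree(tup3(U, unit, bool)), unit) ≐ either(S2, U).
Decompose either/2: tree(tup3(U, unit, bool)) ≐ S2,  unit ≐ U.
Bind S2 := tree(tup3(U, unit, bool)); no other remaining equation mentions S2.
Bind U := unit; substituting into the remaining equation gives: either(B, unit) ≐ either(io(char), A). Substituting into the earlier bindings gives S1 := tree(tup3(unit, unit, bool)), S2 := tree(tup3(unit, unit, bool)).
Decompose either/2: B ≐ io(char),  unit ≐ A.
Bind B := io(char); no other remaining equation mentions B.
Bind A := unit.
MGU = { S1 := tree(tup3(unit, unit, bool)), S2 := tree(tup3(unit, unit, bool)), U := unit, B := io(char), A := unit }, so S1 := tree(tup3(unit, unit, bool)).

tree(tup3(unit, unit, bool))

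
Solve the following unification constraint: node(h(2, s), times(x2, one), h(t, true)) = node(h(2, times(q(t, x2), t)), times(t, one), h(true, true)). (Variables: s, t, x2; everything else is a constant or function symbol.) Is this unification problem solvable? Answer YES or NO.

YES

Decompose node/3: h(2, s) = h(2, times(q(t, x2), t)),  times(x2, one) = times(t, one),  h(t, true) = h(true, true).
Decompose h/2: 2 = 2,  s = times(q(t, x2), t).
Delete trivial equation 2 = 2.
Bind s := times(q(t, x2), t); no other remaining equation mentions s.
Decompose times/2: x2 = t,  one = one.
Bind x2 := t; no other remaining equation mentions x2. Substituting into the earlier binding gives s := times(q(t, t), t).
Delete trivial equation one = one.
Decompose h/2: t = true,  true = true.
Bind t := true; no other remaining equation mentions t. Substituting into the earlier bindings gives s := times(q(true, true), true), x2 := true.
Delete trivial equation true = true.
No equations remain and no clash or occurs-check failure arose, so a unifier exists.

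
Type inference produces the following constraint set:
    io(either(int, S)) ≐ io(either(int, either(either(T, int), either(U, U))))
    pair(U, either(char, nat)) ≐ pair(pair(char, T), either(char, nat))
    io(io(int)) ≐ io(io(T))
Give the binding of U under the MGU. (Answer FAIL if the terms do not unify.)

Decompose io/1: either(int, S) ≐ either(int, either(either(T, int), either(U, U))).
Decompose either/2: int ≐ int,  S ≐ either(either(T, int), either(U, U)).
Delete trivial equation int ≐ int.
Bind S := either(either(T, int), either(U, U)); no other remaining equation mentions S.
Decompose pair/2: U ≐ pair(char, T),  either(char, nat) ≐ either(char, nat).
Bind U := pair(char, T); no other remaining equation mentions U. Substituting into the earlier binding gives S := either(either(T, int), either(pair(char, T), pair(char, T))).
Delete trivial equation either(char, nat) ≐ either(char, nat).
Decompose io/1: io(int) ≐ io(T).
Decompose io/1: int ≐ T.
Bind T := int. Substituting into the earlier bindings gives S := either(either(int, int), either(pair(char, int), pair(char, int))), U := pair(char, int).
MGU = { S ↦ either(either(int, int), either(pair(char, int), pair(char, int))), U ↦ pair(char, int), T ↦ int }, so U ↦ pair(char, int).

pair(char, int)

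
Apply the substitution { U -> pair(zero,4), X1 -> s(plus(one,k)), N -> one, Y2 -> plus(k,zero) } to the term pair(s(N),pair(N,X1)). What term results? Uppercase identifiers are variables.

Replace each occurrence of X1 with s(plus(one,k)).
Replace each occurrence of N with one.
Result: pair(s(one),pair(one,s(plus(one,k)))).

pair(s(one),pair(one,s(plus(one,k))))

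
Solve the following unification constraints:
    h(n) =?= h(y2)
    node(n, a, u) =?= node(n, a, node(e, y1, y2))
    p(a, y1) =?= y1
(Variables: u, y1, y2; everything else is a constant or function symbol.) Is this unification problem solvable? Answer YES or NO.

Decompose h/1: n =?= y2.
Bind y2 := n; substituting into the one remaining equation that mentions y2 gives: node(n, a, u) =?= node(n, a, node(e, y1, n)).
Decompose node/3: n =?= n,  a =?= a,  u =?= node(e, y1, n).
Delete trivial equation n =?= n.
Delete trivial equation a =?= a.
Bind u := node(e, y1, n); no other remaining equation mentions u.
Occurs check fails: y1 occurs in p(a, y1); the equation y1 =?= p(a, y1) has no finite solution.

NO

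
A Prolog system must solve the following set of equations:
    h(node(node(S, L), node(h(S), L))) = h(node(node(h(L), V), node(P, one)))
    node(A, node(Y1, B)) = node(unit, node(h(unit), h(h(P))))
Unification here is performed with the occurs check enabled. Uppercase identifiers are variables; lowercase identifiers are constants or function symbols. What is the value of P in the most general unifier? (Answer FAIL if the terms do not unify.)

h(h(one))

Decompose h/1: node(node(S, L), node(h(S), L)) = node(node(h(L), V), node(P, one)).
Decompose node/2: node(S, L) = node(h(L), V),  node(h(S), L) = node(P, one).
Decompose node/2: S = h(L),  L = V.
Bind S := h(L); substituting into the one remaining equation that mentions S gives: node(h(h(L)), L) = node(P, one).
Bind L := V; substituting into the one remaining equation that mentions L gives: node(h(h(V)), V) = node(P, one). Substituting into the earlier binding gives S := h(V).
Decompose node/2: h(h(V)) = P,  V = one.
Bind P := h(h(V)); substituting into the one remaining equation that mentions P gives: node(A, node(Y1, B)) = node(unit, node(h(unit), h(h(h(h(V)))))).
Bind V := one; substituting into the remaining equation gives: node(A, node(Y1, B)) = node(unit, node(h(unit), h(h(h(h(one)))))). Substituting into the earlier bindings gives S := h(one), L := one, P := h(h(one)).
Decompose node/2: A = unit,  node(Y1, B) = node(h(unit), h(h(h(h(one))))).
Bind A := unit; no other remaining equation mentions A.
Decompose node/2: Y1 = h(unit),  B = h(h(h(h(one)))).
Bind Y1 := h(unit); no other remaining equation mentions Y1.
Bind B := h(h(h(h(one)))).
MGU = { S = h(one), L = one, P = h(h(one)), V = one, A = unit, Y1 = h(unit), B = h(h(h(h(one)))) }, so P = h(h(one)).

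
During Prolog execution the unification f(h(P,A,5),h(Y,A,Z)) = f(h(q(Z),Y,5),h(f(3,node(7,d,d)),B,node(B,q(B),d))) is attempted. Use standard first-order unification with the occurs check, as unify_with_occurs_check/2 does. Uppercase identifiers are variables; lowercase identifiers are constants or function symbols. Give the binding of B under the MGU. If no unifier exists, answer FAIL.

f(3,node(7,d,d))

Decompose f/2: h(P,A,5) = h(q(Z),Y,5),  h(Y,A,Z) = h(f(3,node(7,d,d)),B,node(B,q(B),d)).
Decompose h/3: P = q(Z),  A = Y,  5 = 5.
Bind P := q(Z); no other remaining equation mentions P.
Bind A := Y; substituting into the one remaining equation that mentions A gives: h(Y,Y,Z) = h(f(3,node(7,d,d)),B,node(B,q(B),d)).
Delete trivial equation 5 = 5.
Decompose h/3: Y = f(3,node(7,d,d)),  Y = B,  Z = node(B,q(B),d).
Bind Y := f(3,node(7,d,d)); substituting into the one remaining equation that mentions Y gives: f(3,node(7,d,d)) = B. Substituting into the earlier binding gives A := f(3,node(7,d,d)).
Bind B := f(3,node(7,d,d)); substituting into the remaining equation gives: Z = node(f(3,node(7,d,d)),q(f(3,node(7,d,d))),d).
Bind Z := node(f(3,node(7,d,d)),q(f(3,node(7,d,d))),d). Substituting into the earlier binding gives P := q(node(f(3,node(7,d,d)),q(f(3,node(7,d,d))),d)).
MGU = { P ↦ q(node(f(3,node(7,d,d)),q(f(3,node(7,d,d))),d)), A ↦ f(3,node(7,d,d)), Y ↦ f(3,node(7,d,d)), B ↦ f(3,node(7,d,d)), Z ↦ node(f(3,node(7,d,d)),q(f(3,node(7,d,d))),d) }, so B ↦ f(3,node(7,d,d)).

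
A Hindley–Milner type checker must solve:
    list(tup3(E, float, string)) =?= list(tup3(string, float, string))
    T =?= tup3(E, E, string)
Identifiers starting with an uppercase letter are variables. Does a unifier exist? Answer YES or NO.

YES

Decompose list/1: tup3(E, float, string) =?= tup3(string, float, string).
Decompose tup3/3: E =?= string,  float =?= float,  string =?= string.
Bind E := string; substituting into the one remaining equation that mentions E gives: T =?= tup3(string, string, string).
Delete trivial equation float =?= float.
Delete trivial equation string =?= string.
Bind T := tup3(string, string, string).
No equations remain and no clash or occurs-check failure arose, so a unifier exists.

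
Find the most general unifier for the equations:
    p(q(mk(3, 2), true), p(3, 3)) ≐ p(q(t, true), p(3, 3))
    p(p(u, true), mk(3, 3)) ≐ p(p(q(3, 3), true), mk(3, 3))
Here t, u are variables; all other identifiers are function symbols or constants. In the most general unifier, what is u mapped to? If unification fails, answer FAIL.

q(3, 3)

Decompose p/2: q(mk(3, 2), true) ≐ q(t, true),  p(3, 3) ≐ p(3, 3).
Decompose q/2: mk(3, 2) ≐ t,  true ≐ true.
Bind t := mk(3, 2); no other remaining equation mentions t.
Delete trivial equation true ≐ true.
Delete trivial equation p(3, 3) ≐ p(3, 3).
Decompose p/2: p(u, true) ≐ p(q(3, 3), true),  mk(3, 3) ≐ mk(3, 3).
Decompose p/2: u ≐ q(3, 3),  true ≐ true.
Bind u := q(3, 3); no other remaining equation mentions u.
Delete trivial equation true ≐ true.
Delete trivial equation mk(3, 3) ≐ mk(3, 3).
MGU = { t ↦ mk(3, 2), u ↦ q(3, 3) }, so u ↦ q(3, 3).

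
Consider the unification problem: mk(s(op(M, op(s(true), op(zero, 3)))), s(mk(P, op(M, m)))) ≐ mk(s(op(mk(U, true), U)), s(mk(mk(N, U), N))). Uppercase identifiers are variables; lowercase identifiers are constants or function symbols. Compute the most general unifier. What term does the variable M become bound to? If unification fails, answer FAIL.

Decompose mk/2: s(op(M, op(s(true), op(zero, 3)))) ≐ s(op(mk(U, true), U)),  s(mk(P, op(M, m))) ≐ s(mk(mk(N, U), N)).
Decompose s/1: op(M, op(s(true), op(zero, 3))) ≐ op(mk(U, true), U).
Decompose op/2: M ≐ mk(U, true),  op(s(true), op(zero, 3)) ≐ U.
Bind M := mk(U, true); substituting into the one remaining equation that mentions M gives: s(mk(P, op(mk(U, true), m))) ≐ s(mk(mk(N, U), N)).
Bind U := op(s(true), op(zero, 3)); substituting into the remaining equation gives: s(mk(P, op(mk(op(s(true), op(zero, 3)), true), m))) ≐ s(mk(mk(N, op(s(true), op(zero, 3))), N)). Substituting into the earlier binding gives M := mk(op(s(true), op(zero, 3)), true).
Decompose s/1: mk(P, op(mk(op(s(true), op(zero, 3)), true), m)) ≐ mk(mk(N, op(s(true), op(zero, 3))), N).
Decompose mk/2: P ≐ mk(N, op(s(true), op(zero, 3))),  op(mk(op(s(true), op(zero, 3)), true), m) ≐ N.
Bind P := mk(N, op(s(true), op(zero, 3))); no other remaining equation mentions P.
Bind N := op(mk(op(s(true), op(zero, 3)), true), m). Substituting into the earlier binding gives P := mk(op(mk(op(s(true), op(zero, 3)), true), m), op(s(true), op(zero, 3))).
MGU = { M := mk(op(s(true), op(zero, 3)), true), U := op(s(true), op(zero, 3)), P := mk(op(mk(op(s(true), op(zero, 3)), true), m), op(s(true), op(zero, 3))), N := op(mk(op(s(true), op(zero, 3)), true), m) }, so M := mk(op(s(true), op(zero, 3)), true).

mk(op(s(true), op(zero, 3)), true)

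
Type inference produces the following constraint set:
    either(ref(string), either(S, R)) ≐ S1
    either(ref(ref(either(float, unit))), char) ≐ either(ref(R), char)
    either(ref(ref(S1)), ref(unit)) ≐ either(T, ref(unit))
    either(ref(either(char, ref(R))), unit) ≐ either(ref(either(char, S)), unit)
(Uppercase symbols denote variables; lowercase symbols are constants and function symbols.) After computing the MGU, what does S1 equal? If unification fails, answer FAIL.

either(ref(string), either(ref(ref(either(float, unit))), ref(either(float, unit))))

Bind S1 := either(ref(string), either(S, R)); substituting into the one remaining equation that mentions S1 gives: either(ref(ref(either(ref(string), either(S, R)))), ref(unit)) ≐ either(T, ref(unit)).
Decompose either/2: ref(ref(either(float, unit))) ≐ ref(R),  char ≐ char.
Decompose ref/1: ref(either(float, unit)) ≐ R.
Bind R := ref(either(float, unit)); substituting into the 2 remaining equations that mention R gives: either(ref(ref(either(ref(string), either(S, ref(either(float, unit)))))), ref(unit)) ≐ either(T, ref(unit)),  either(ref(either(char, ref(ref(either(float, unit))))), unit) ≐ either(ref(either(char, S)), unit). Substituting into the earlier binding gives S1 := either(ref(string), either(S, ref(either(float, unit)))).
Delete trivial equation char ≐ char.
Decompose either/2: ref(ref(either(ref(string), either(S, ref(either(float, unit)))))) ≐ T,  ref(unit) ≐ ref(unit).
Bind T := ref(ref(either(ref(string), either(S, ref(either(float, unit)))))); no other remaining equation mentions T.
Delete trivial equation ref(unit) ≐ ref(unit).
Decompose either/2: ref(either(char, ref(ref(either(float, unit))))) ≐ ref(either(char, S)),  unit ≐ unit.
Decompose ref/1: either(char, ref(ref(either(float, unit)))) ≐ either(char, S).
Decompose either/2: char ≐ char,  ref(ref(either(float, unit))) ≐ S.
Delete trivial equation char ≐ char.
Bind S := ref(ref(either(float, unit))); no other remaining equation mentions S. Substituting into the earlier bindings gives S1 := either(ref(string), either(ref(ref(either(float, unit))), ref(either(float, unit)))), T := ref(ref(either(ref(string), either(ref(ref(either(float, unit))), ref(either(float, unit)))))).
Delete trivial equation unit ≐ unit.
MGU = { S1 ↦ either(ref(string), either(ref(ref(either(float, unit))), ref(either(float, unit)))), R ↦ ref(either(float, unit)), T ↦ ref(ref(either(ref(string), either(ref(ref(either(float, unit))), ref(either(float, unit)))))), S ↦ ref(ref(either(float, unit))) }, so S1 ↦ either(ref(string), either(ref(ref(either(float, unit))), ref(either(float, unit)))).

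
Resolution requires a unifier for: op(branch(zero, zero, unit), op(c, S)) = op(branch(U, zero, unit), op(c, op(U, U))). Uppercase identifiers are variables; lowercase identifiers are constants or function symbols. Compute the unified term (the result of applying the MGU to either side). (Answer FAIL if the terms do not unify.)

op(branch(zero, zero, unit), op(c, op(zero, zero)))

Decompose op/2: branch(zero, zero, unit) = branch(U, zero, unit),  op(c, S) = op(c, op(U, U)).
Decompose branch/3: zero = U,  zero = zero,  unit = unit.
Bind U := zero; substituting into the one remaining equation that mentions U gives: op(c, S) = op(c, op(zero, zero)).
Delete trivial equation zero = zero.
Delete trivial equation unit = unit.
Decompose op/2: c = c,  S = op(zero, zero).
Delete trivial equation c = c.
Bind S := op(zero, zero).
Applying the MGU to either side gives op(branch(zero, zero, unit), op(c, op(zero, zero))).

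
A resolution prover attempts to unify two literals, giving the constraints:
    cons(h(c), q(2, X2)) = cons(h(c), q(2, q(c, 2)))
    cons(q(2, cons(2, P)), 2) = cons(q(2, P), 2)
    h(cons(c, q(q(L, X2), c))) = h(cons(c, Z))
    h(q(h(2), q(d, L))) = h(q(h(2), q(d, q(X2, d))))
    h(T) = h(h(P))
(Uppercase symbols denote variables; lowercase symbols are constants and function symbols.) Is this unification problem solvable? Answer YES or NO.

Decompose cons/2: h(c) = h(c),  q(2, X2) = q(2, q(c, 2)).
Delete trivial equation h(c) = h(c).
Decompose q/2: 2 = 2,  X2 = q(c, 2).
Delete trivial equation 2 = 2.
Bind X2 := q(c, 2); substituting into the 2 remaining equations that mention X2 gives: h(cons(c, q(q(L, q(c, 2)), c))) = h(cons(c, Z)),  h(q(h(2), q(d, L))) = h(q(h(2), q(d, q(q(c, 2), d)))).
Decompose cons/2: q(2, cons(2, P)) = q(2, P),  2 = 2.
Decompose q/2: 2 = 2,  cons(2, P) = P.
Delete trivial equation 2 = 2.
Occurs check fails: P occurs in cons(2, P); the equation P = cons(2, P) has no finite solution.

NO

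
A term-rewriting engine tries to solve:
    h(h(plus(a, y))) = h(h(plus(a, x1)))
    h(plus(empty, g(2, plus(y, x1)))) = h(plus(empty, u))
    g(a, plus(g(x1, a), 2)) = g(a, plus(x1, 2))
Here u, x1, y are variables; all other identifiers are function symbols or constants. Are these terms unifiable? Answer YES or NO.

Decompose h/1: h(plus(a, y)) = h(plus(a, x1)).
Decompose h/1: plus(a, y) = plus(a, x1).
Decompose plus/2: a = a,  y = x1.
Delete trivial equation a = a.
Bind y := x1; substituting into the one remaining equation that mentions y gives: h(plus(empty, g(2, plus(x1, x1)))) = h(plus(empty, u)).
Decompose h/1: plus(empty, g(2, plus(x1, x1))) = plus(empty, u).
Decompose plus/2: empty = empty,  g(2, plus(x1, x1)) = u.
Delete trivial equation empty = empty.
Bind u := g(2, plus(x1, x1)); no other remaining equation mentions u.
Decompose g/2: a = a,  plus(g(x1, a), 2) = plus(x1, 2).
Delete trivial equation a = a.
Decompose plus/2: g(x1, a) = x1,  2 = 2.
Occurs check fails: x1 occurs in g(x1, a); the equation x1 = g(x1, a) has no finite solution.

NO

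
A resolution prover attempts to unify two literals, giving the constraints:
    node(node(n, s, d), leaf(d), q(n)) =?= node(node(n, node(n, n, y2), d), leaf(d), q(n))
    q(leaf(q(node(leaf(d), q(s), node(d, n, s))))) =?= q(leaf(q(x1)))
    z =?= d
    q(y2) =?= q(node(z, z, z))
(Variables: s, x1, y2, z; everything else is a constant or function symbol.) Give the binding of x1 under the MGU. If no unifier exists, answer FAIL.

Decompose node/3: node(n, s, d) =?= node(n, node(n, n, y2), d),  leaf(d) =?= leaf(d),  q(n) =?= q(n).
Decompose node/3: n =?= n,  s =?= node(n, n, y2),  d =?= d.
Delete trivial equation n =?= n.
Bind s := node(n, n, y2); substituting into the one remaining equation that mentions s gives: q(leaf(q(node(leaf(d), q(node(n, n, y2)), node(d, n, node(n, n, y2)))))) =?= q(leaf(q(x1))).
Delete trivial equation d =?= d.
Delete trivial equation leaf(d) =?= leaf(d).
Delete trivial equation q(n) =?= q(n).
Decompose q/1: leaf(q(node(leaf(d), q(node(n, n, y2)), node(d, n, node(n, n, y2))))) =?= leaf(q(x1)).
Decompose leaf/1: q(node(leaf(d), q(node(n, n, y2)), node(d, n, node(n, n, y2)))) =?= q(x1).
Decompose q/1: node(leaf(d), q(node(n, n, y2)), node(d, n, node(n, n, y2))) =?= x1.
Bind x1 := node(leaf(d), q(node(n, n, y2)), node(d, n, node(n, n, y2))); no other remaining equation mentions x1.
Bind z := d; substituting into the remaining equation gives: q(y2) =?= q(node(d, d, d)).
Decompose q/1: y2 =?= node(d, d, d).
Bind y2 := node(d, d, d). Substituting into the earlier bindings gives s := node(n, n, node(d, d, d)), x1 := node(leaf(d), q(node(n, n, node(d, d, d))), node(d, n, node(n, n, node(d, d, d)))).
MGU = { s -> node(n, n, node(d, d, d)), x1 -> node(leaf(d), q(node(n, n, node(d, d, d))), node(d, n, node(n, n, node(d, d, d)))), z -> d, y2 -> node(d, d, d) }, so x1 -> node(leaf(d), q(node(n, n, node(d, d, d))), node(d, n, node(n, n, node(d, d, d)))).

node(leaf(d), q(node(n, n, node(d, d, d))), node(d, n, node(n, n, node(d, d, d))))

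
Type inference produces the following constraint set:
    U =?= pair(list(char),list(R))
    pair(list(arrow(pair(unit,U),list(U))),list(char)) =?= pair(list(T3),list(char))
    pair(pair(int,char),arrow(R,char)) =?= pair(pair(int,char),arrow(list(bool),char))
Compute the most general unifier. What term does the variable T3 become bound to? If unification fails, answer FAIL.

Bind U := pair(list(char),list(R)); substituting into the one remaining equation that mentions U gives: pair(list(arrow(pair(unit,pair(list(char),list(R))),list(pair(list(char),list(R))))),list(char)) =?= pair(list(T3),list(char)).
Decompose pair/2: list(arrow(pair(unit,pair(list(char),list(R))),list(pair(list(char),list(R))))) =?= list(T3),  list(char) =?= list(char).
Decompose list/1: arrow(pair(unit,pair(list(char),list(R))),list(pair(list(char),list(R)))) =?= T3.
Bind T3 := arrow(pair(unit,pair(list(char),list(R))),list(pair(list(char),list(R)))); no other remaining equation mentions T3.
Delete trivial equation list(char) =?= list(char).
Decompose pair/2: pair(int,char) =?= pair(int,char),  arrow(R,char) =?= arrow(list(bool),char).
Delete trivial equation pair(int,char) =?= pair(int,char).
Decompose arrow/2: R =?= list(bool),  char =?= char.
Bind R := list(bool); no other remaining equation mentions R. Substituting into the earlier bindings gives U := pair(list(char),list(list(bool))), T3 := arrow(pair(unit,pair(list(char),list(list(bool)))),list(pair(list(char),list(list(bool))))).
Delete trivial equation char =?= char.
MGU = { U ↦ pair(list(char),list(list(bool))), T3 ↦ arrow(pair(unit,pair(list(char),list(list(bool)))),list(pair(list(char),list(list(bool))))), R ↦ list(bool) }, so T3 ↦ arrow(pair(unit,pair(list(char),list(list(bool)))),list(pair(list(char),list(list(bool))))).

arrow(pair(unit,pair(list(char),list(list(bool)))),list(pair(list(char),list(list(bool)))))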